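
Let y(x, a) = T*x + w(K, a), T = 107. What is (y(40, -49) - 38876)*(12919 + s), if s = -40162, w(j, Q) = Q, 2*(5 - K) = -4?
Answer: 943833735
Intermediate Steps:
K = 7 (K = 5 - ½*(-4) = 5 + 2 = 7)
y(x, a) = a + 107*x (y(x, a) = 107*x + a = a + 107*x)
(y(40, -49) - 38876)*(12919 + s) = ((-49 + 107*40) - 38876)*(12919 - 40162) = ((-49 + 4280) - 38876)*(-27243) = (4231 - 38876)*(-27243) = -34645*(-27243) = 943833735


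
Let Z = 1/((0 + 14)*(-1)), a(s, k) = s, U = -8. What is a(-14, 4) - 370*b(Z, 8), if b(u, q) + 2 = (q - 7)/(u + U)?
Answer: 87218/113 ≈ 771.84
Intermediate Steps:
Z = -1/14 ≈ -0.071429
b(u, q) = -2 + (-7 + q)/(-8 + u) (b(u, q) = -2 + (q - 7)/(u - 8) = -2 + (-7 + q)/(-8 + u))
a(-14, 4) - 370*b(Z, 8) = -14 - 370*(9 + 8 - 2*(-1/14))/(-8 - 1/14) = -14 - 370*(9 + 8 + 1/7)/(-113/14) = -14 - (-5180)*120/(113*7) = -14 - 370*(-240/113) = -14 + 88800/113 = 87218/113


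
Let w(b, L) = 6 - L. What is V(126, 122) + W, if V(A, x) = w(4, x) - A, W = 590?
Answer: 348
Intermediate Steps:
V(A, x) = 6 - A - x (V(A, x) = (6 - x) - A = 6 - A - x)
V(126, 122) + W = (6 - 1*126 - 1*122) + 590 = (6 - 126 - 122) + 590 = -242 + 590 = 348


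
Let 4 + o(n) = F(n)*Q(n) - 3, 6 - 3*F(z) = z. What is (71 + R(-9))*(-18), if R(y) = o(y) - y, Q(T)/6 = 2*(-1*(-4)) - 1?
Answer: -5094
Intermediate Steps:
F(z) = 2 - z/3
Q(T) = 42 (Q(T) = 6*(2*(-1*(-4)) - 1) = 6*(2*4 - 1) = 6*(8 - 1) = 6*7 = 42)
o(n) = 77 - 14*n (o(n) = -4 + ((2 - n/3)*42 - 3) = -4 + ((84 - 14*n) - 3) = -4 + (81 - 14*n) = 77 - 14*n)
R(y) = 77 - 15*y (R(y) = (77 - 14*y) - y = 77 - 15*y)
(71 + R(-9))*(-18) = (71 + (77 - 15*(-9)))*(-18) = (71 + (77 + 135))*(-18) = (71 + 212)*(-18) = 283*(-18) = -5094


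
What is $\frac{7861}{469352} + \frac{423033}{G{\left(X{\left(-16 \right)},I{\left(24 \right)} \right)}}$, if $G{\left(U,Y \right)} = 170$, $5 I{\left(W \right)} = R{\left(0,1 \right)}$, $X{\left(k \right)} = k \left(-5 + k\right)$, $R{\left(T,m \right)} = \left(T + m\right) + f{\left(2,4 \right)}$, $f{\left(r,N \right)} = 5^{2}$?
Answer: $\frac{99276360493}{39894920} \approx 2488.4$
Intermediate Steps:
$f{\left(r,N \right)} = 25$
$R{\left(T,m \right)} = 25 + T + m$ ($R{\left(T,m \right)} = \left(T + m\right) + 25 = 25 + T + m$)
$I{\left(W \right)} = \frac{26}{5}$ ($I{\left(W \right)} = \frac{25 + 0 + 1}{5} = \frac{1}{5} \cdot 26 = \frac{26}{5}$)
$\frac{7861}{469352} + \frac{423033}{G{\left(X{\left(-16 \right)},I{\left(24 \right)} \right)}} = \frac{7861}{469352} + \frac{423033}{170} = \frac{99276360493}{39894920}$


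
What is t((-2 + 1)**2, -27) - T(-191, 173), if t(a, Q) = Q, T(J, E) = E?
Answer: -200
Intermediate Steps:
t((-2 + 1)**2, -27) - T(-191, 173) = -27 - 1*173 = -27 - 173 = -200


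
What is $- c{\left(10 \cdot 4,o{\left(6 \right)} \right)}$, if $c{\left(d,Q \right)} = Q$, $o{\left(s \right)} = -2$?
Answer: $2$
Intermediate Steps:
$- c{\left(10 \cdot 4,o{\left(6 \right)} \right)} = \left(-1\right) \left(-2\right) = 2$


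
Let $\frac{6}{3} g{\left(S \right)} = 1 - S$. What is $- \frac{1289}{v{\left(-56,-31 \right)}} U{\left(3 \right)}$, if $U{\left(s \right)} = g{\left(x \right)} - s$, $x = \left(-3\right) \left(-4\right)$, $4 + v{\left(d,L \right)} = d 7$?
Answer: $- \frac{21913}{792} \approx -27.668$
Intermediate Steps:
$v{\left(d,L \right)} = -4 + 7 d$ ($v{\left(d,L \right)} = -4 + d 7 = -4 + 7 d$)
$x = 12$
$g{\left(S \right)} = \frac{1}{2} - \frac{S}{2}$ ($g{\left(S \right)} = \frac{1 - S}{2} = \frac{1}{2} - \frac{S}{2}$)
$U{\left(s \right)} = - \frac{11}{2} - s$ ($U{\left(s \right)} = \left(\frac{1}{2} - 6\right) - s = - \frac{11}{2} - s$)
$- \frac{1289}{v{\left(-56,-31 \right)}} U{\left(3 \right)} = - \frac{1289}{-4 + 7 \left(-56\right)} \left(- \frac{11}{2} - 3\right) = - \frac{1289}{-4 - 392} \left(- \frac{11}{2} - 3\right) = - \frac{1289}{-396} \left(- \frac{17}{2}\right) = \left(-1289\right) \left(- \frac{1}{396}\right) \left(- \frac{17}{2}\right) = \frac{1289}{396} \left(- \frac{17}{2}\right) = - \frac{21913}{792}$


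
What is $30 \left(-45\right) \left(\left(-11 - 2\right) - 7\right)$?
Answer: $27000$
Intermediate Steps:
$30 \left(-45\right) \left(\left(-11 - 2\right) - 7\right) = - 1350 \left(-13 - 7\right) = \left(-1350\right) \left(-20\right) = 27000$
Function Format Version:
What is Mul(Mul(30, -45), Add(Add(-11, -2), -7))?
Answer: 27000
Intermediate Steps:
Mul(Mul(30, -45), Add(Add(-11, -2), -7)) = Mul(-1350, Add(-13, -7)) = Mul(-1350, -20) = 27000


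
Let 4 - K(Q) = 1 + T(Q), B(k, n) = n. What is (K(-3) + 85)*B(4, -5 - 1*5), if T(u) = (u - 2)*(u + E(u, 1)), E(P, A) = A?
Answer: -780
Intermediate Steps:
T(u) = (1 + u)*(-2 + u) (T(u) = (u - 2)*(u + 1) = (-2 + u)*(1 + u) = (1 + u)*(-2 + u))
K(Q) = 5 + Q - Q² (K(Q) = 4 - (1 + (-2 + Q² - Q)) = 4 - (-1 + Q² - Q) = 4 + (1 + Q - Q²) = 5 + Q - Q²)
(K(-3) + 85)*B(4, -5 - 1*5) = ((5 - 3 - 1*(-3)²) + 85)*(-5 - 1*5) = ((5 - 3 - 1*9) + 85)*(-5 - 5) = ((5 - 3 - 9) + 85)*(-10) = (-7 + 85)*(-10) = 78*(-10) = -780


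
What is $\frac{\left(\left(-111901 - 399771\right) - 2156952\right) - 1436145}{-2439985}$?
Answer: $\frac{4104769}{2439985} \approx 1.6823$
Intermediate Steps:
$\frac{\left(\left(-111901 - 399771\right) - 2156952\right) - 1436145}{-2439985} = \left(\left(-511672 - 2156952\right) - 1436145\right) \left(- \frac{1}{2439985}\right) = \left(-2668624 - 1436145\right) \left(- \frac{1}{2439985}\right) = \left(-4104769\right) \left(- \frac{1}{2439985}\right) = \frac{4104769}{2439985}$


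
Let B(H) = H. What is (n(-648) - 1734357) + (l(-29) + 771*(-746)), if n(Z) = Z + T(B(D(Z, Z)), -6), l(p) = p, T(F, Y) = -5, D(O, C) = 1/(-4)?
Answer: -2310205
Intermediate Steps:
D(O, C) = -1/4
n(Z) = -5 + Z (n(Z) = Z - 5 = -5 + Z)
(n(-648) - 1734357) + (l(-29) + 771*(-746)) = ((-5 - 648) - 1734357) + (-29 + 771*(-746)) = (-653 - 1734357) + (-29 - 575166) = -1735010 - 575195 = -2310205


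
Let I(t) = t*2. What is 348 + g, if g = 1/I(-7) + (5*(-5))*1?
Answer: 4521/14 ≈ 322.93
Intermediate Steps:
I(t) = 2*t
g = -351/14 (g = 1/(2*(-7)) + (5*(-5))*1 = 1/(-14) - 25*1 = -1/14 - 25 = -351/14 ≈ -25.071)
348 + g = 348 - 351/14 = 4521/14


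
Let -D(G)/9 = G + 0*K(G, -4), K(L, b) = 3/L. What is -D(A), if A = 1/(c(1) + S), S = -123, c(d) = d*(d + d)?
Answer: -9/121 ≈ -0.074380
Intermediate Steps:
c(d) = 2*d² (c(d) = d*(2*d) = 2*d²)
A = -1/121 (A = 1/(2*1² - 123) = 1/(2*1 - 123) = 1/(2 - 123) = 1/(-121) = -1/121 ≈ -0.0082645)
D(G) = -9*G (D(G) = -9*(G + 0*(3/G)) = -9*(G + 0) = -9*G)
-D(A) = -(-9)*(-1)/121 = -1*9/121 = -9/121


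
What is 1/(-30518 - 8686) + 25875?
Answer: 1014403499/39204 ≈ 25875.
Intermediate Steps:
1/(-30518 - 8686) + 25875 = 1/(-39204) + 25875 = -1/39204 + 25875 = 1014403499/39204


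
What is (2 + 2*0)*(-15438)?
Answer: -30876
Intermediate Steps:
(2 + 2*0)*(-15438) = (2 + 0)*(-15438) = 2*(-15438) = -30876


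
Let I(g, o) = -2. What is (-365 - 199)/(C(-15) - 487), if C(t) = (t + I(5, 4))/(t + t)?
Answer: 16920/14593 ≈ 1.1595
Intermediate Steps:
C(t) = (-2 + t)/(2*t) (C(t) = (t - 2)/(t + t) = (-2 + t)/((2*t)) = (-2 + t)*(1/(2*t)) = (-2 + t)/(2*t))
(-365 - 199)/(C(-15) - 487) = (-365 - 199)/((1/2)*(-2 - 15)/(-15) - 487) = -564/((1/2)*(-1/15)*(-17) - 487) = -564/(17/30 - 487) = -564/(-14593/30) = -564*(-30/14593) = 16920/14593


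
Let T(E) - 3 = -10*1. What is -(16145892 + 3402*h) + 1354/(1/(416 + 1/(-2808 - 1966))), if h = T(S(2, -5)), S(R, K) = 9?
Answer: -37138889695/2387 ≈ -1.5559e+7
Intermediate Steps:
T(E) = -7 (T(E) = 3 - 10*1 = 3 - 10 = -7)
h = -7
-(16145892 + 3402*h) + 1354/(1/(416 + 1/(-2808 - 1966))) = -3402/(1/(4746 - 7)) + 1354/(1/(416 + 1/(-2808 - 1966))) = -3402/(1/4739) + 1354/(1/(416 + 1/(-4774))) = -3402/1/4739 + 1354/(1/(416 - 1/4774)) = -3402*4739 + 1354/(1/(1985983/4774)) = -16122078 + 1354/(4774/1985983) = -16122078 + 1354*(1985983/4774) = -16122078 + 1344510491/2387 = -37138889695/2387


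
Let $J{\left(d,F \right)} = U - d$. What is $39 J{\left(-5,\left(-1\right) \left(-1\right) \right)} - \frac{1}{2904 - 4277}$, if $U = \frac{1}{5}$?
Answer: $\frac{1392227}{6865} \approx 202.8$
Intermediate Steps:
$U = \frac{1}{5} \approx 0.2$
$J{\left(d,F \right)} = \frac{1}{5} - d$
$39 J{\left(-5,\left(-1\right) \left(-1\right) \right)} - \frac{1}{2904 - 4277} = 39 \left(\frac{1}{5} - -5\right) - \frac{1}{2904 - 4277} = 39 \left(\frac{1}{5} + 5\right) - \frac{1}{-1373} = 39 \cdot \frac{26}{5} - - \frac{1}{1373} = \frac{1014}{5} + \frac{1}{1373} = \frac{1392227}{6865}$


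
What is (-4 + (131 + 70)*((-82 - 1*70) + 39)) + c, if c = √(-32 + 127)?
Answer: -22717 + √95 ≈ -22707.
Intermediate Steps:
c = √95 ≈ 9.7468
(-4 + (131 + 70)*((-82 - 1*70) + 39)) + c = (-4 + (131 + 70)*((-82 - 1*70) + 39)) + √95 = (-4 + 201*((-82 - 70) + 39)) + √95 = (-4 + 201*(-152 + 39)) + √95 = (-4 + 201*(-113)) + √95 = (-4 - 22713) + √95 = -22717 + √95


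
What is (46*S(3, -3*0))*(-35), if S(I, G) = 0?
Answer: 0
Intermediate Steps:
(46*S(3, -3*0))*(-35) = (46*0)*(-35) = 0*(-35) = 0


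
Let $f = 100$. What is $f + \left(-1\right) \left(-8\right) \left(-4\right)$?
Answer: $68$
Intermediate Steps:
$f + \left(-1\right) \left(-8\right) \left(-4\right) = 100 + \left(-1\right) \left(-8\right) \left(-4\right) = 100 + 8 \left(-4\right) = 100 - 32 = 68$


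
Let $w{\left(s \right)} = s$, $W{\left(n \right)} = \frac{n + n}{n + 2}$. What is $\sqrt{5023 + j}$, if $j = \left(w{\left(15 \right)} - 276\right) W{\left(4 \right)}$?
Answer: $5 \sqrt{187} \approx 68.374$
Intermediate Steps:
$W{\left(n \right)} = \frac{2 n}{2 + n}$
$j = -348$ ($j = \left(15 - 276\right) 2 \cdot 4 \frac{1}{2 + 4} = \left(15 - 276\right) 2 \cdot 4 \cdot \frac{1}{6} = - 261 \cdot 2 \cdot 4 \cdot \frac{1}{6} = \left(-261\right) \frac{4}{3} = -348$)
$\sqrt{5023 + j} = \sqrt{5023 - 348} = \sqrt{4675} = 5 \sqrt{187}$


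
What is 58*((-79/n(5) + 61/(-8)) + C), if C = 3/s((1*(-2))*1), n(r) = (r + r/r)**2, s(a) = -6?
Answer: -21547/36 ≈ -598.53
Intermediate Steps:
n(r) = (1 + r)**2 (n(r) = (r + 1)**2 = (1 + r)**2)
C = -1/2 (C = 3/(-6) = 3*(-1/6) = -1/2 ≈ -0.50000)
58*((-79/n(5) + 61/(-8)) + C) = 58*((-79/(1 + 5)**2 + 61/(-8)) - 1/2) = 58*((-79/(6**2) + 61*(-1/8)) - 1/2) = 58*((-79/36 - 61/8) - 1/2) = 58*(-707/72 - 1/2) = 58*(-743/72) = -21547/36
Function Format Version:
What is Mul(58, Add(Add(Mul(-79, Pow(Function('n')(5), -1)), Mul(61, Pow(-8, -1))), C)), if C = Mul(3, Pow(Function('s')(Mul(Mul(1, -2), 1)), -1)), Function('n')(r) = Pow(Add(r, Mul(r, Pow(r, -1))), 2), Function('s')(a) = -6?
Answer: Rational(-21547, 36) ≈ -598.53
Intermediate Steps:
Function('n')(r) = Pow(Add(1, r), 2) (Function('n')(r) = Pow(Add(r, 1), 2) = Pow(Add(1, r), 2))
C = Rational(-1, 2) (C = Mul(3, Pow(-6, -1)) = Mul(3, Rational(-1, 6)) = Rational(-1, 2) ≈ -0.50000)
Mul(58, Add(Add(Mul(-79, Pow(Function('n')(5), -1)), Mul(61, Pow(-8, -1))), C)) = Mul(58, Add(Add(Mul(-79, Pow(Pow(Add(1, 5), 2), -1)), Mul(61, Pow(-8, -1))), Rational(-1, 2))) = Mul(58, Add(Add(Mul(-79, Pow(Pow(6, 2), -1)), Mul(61, Rational(-1, 8))), Rational(-1, 2))) = Mul(58, Add(Add(Mul(-79, Pow(36, -1)), Rational(-61, 8)), Rational(-1, 2))) = Mul(58, Add(Add(Mul(-79, Rational(1, 36)), Rational(-61, 8)), Rational(-1, 2))) = Mul(58, Add(Add(Rational(-79, 36), Rational(-61, 8)), Rational(-1, 2))) = Mul(58, Add(Rational(-707, 72), Rational(-1, 2))) = Mul(58, Rational(-743, 72)) = Rational(-21547, 36)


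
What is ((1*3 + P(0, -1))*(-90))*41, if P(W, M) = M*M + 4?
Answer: -29520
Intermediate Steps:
P(W, M) = 4 + M**2 (P(W, M) = M**2 + 4 = 4 + M**2)
((1*3 + P(0, -1))*(-90))*41 = ((1*3 + (4 + (-1)**2))*(-90))*41 = ((3 + (4 + 1))*(-90))*41 = ((3 + 5)*(-90))*41 = (8*(-90))*41 = -720*41 = -29520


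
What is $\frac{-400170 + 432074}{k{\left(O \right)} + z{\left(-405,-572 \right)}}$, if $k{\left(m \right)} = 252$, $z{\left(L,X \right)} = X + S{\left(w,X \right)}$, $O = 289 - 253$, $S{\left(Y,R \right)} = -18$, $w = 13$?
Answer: $- \frac{15952}{169} \approx -94.391$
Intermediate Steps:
$O = 36$ ($O = 289 - 253 = 36$)
$z{\left(L,X \right)} = -18 + X$ ($z{\left(L,X \right)} = X - 18 = -18 + X$)
$\frac{-400170 + 432074}{k{\left(O \right)} + z{\left(-405,-572 \right)}} = \frac{-400170 + 432074}{252 - 590} = \frac{31904}{252 - 590} = \frac{31904}{-338} = 31904 \left(- \frac{1}{338}\right) = - \frac{15952}{169}$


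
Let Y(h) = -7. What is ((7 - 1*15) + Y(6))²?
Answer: 225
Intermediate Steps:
((7 - 1*15) + Y(6))² = ((7 - 1*15) - 7)² = ((7 - 15) - 7)² = (-8 - 7)² = (-15)² = 225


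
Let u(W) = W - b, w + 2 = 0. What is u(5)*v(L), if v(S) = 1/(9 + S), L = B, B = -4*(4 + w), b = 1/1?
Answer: 4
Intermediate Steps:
w = -2 (w = -2 + 0 = -2)
b = 1
B = -8 (B = -4*(4 - 2) = -4*2 = -8)
L = -8
u(W) = -1 + W (u(W) = W - 1*1 = W - 1 = -1 + W)
u(5)*v(L) = (-1 + 5)/(9 - 8) = 4/1 = 4*1 = 4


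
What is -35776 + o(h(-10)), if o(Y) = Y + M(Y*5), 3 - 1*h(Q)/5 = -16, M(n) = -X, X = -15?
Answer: -35666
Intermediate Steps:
M(n) = 15 (M(n) = -1*(-15) = 15)
h(Q) = 95 (h(Q) = 15 - 5*(-16) = 15 + 80 = 95)
o(Y) = 15 + Y (o(Y) = Y + 15 = 15 + Y)
-35776 + o(h(-10)) = -35776 + (15 + 95) = -35776 + 110 = -35666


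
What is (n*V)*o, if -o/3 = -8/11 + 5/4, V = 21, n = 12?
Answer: -4347/11 ≈ -395.18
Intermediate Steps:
o = -69/44 (o = -3*(-8/11 + 5/4) = -3*23/44 = -69/44 ≈ -1.5682)
(n*V)*o = (12*21)*(-69/44) = 252*(-69/44) = -4347/11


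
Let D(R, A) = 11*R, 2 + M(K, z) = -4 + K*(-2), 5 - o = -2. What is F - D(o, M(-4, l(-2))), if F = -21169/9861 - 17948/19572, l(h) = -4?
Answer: -61318515/765871 ≈ -80.064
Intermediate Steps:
o = 7 (o = 5 - 1*(-2) = 5 + 2 = 7)
M(K, z) = -6 - 2*K (M(K, z) = -2 + (-4 + K*(-2)) = -2 + (-4 - 2*K) = -6 - 2*K)
F = -2346448/765871 (F = -21169*1/9861 - 17948*1/19572 = -21169/9861 - 641/699 = -2346448/765871 ≈ -3.0638)
F - D(o, M(-4, l(-2))) = -2346448/765871 - 11*7 = -2346448/765871 - 1*77 = -2346448/765871 - 77 = -61318515/765871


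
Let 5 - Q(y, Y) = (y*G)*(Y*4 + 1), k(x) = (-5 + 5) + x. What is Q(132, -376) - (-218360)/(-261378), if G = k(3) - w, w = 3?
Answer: 544265/130689 ≈ 4.1646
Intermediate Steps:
k(x) = x (k(x) = 0 + x = x)
G = 0 (G = 3 - 1*3 = 3 - 3 = 0)
Q(y, Y) = 5 (Q(y, Y) = 5 - y*0*(Y*4 + 1) = 5 - 0*(4*Y + 1) = 5 - 0*(1 + 4*Y) = 5 - 1*0 = 5 + 0 = 5)
Q(132, -376) - (-218360)/(-261378) = 5 - (-218360)/(-261378) = 5 - (-218360)*(-1)/261378 = 5 - 1*109180/130689 = 5 - 109180/130689 = 544265/130689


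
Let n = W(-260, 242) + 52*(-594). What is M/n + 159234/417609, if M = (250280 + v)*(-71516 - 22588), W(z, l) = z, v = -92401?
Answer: 517036736579248/1083973761 ≈ 4.7698e+5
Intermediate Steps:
M = -14857045416 (M = (250280 - 92401)*(-71516 - 22588) = 157879*(-94104) = -14857045416)
n = -31148 (n = -260 + 52*(-594) = -260 - 30888 = -31148)
M/n + 159234/417609 = -14857045416/(-31148) + 159234/417609 = -14857045416*(-1/31148) + 159234*(1/417609) = 3714261354/7787 + 53078/139203 = 517036736579248/1083973761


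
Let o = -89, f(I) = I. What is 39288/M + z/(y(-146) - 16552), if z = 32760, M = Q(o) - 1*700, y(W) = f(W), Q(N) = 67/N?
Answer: -3357216892/57855787 ≈ -58.027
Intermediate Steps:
y(W) = W
M = -62367/89 (M = 67/(-89) - 1*700 = 67*(-1/89) - 700 = -67/89 - 700 = -62367/89 ≈ -700.75)
39288/M + z/(y(-146) - 16552) = 39288/(-62367/89) + 32760/(-146 - 16552) = 39288*(-89/62367) + 32760/(-16698) = -1165544/20789 + 32760*(-1/16698) = -1165544/20789 - 5460/2783 = -3357216892/57855787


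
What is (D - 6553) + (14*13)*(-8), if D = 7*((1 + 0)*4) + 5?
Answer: -7976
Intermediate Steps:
D = 33 (D = 7*(1*4) + 5 = 7*4 + 5 = 28 + 5 = 33)
(D - 6553) + (14*13)*(-8) = (33 - 6553) + (14*13)*(-8) = -6520 + 182*(-8) = -6520 - 1456 = -7976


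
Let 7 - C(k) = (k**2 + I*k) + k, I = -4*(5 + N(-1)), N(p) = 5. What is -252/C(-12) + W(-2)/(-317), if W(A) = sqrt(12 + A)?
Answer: 252/605 - sqrt(10)/317 ≈ 0.40655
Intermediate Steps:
I = -40 (I = -4*(5 + 5) = -4*10 = -40)
C(k) = 7 - k**2 + 39*k (C(k) = 7 - ((k**2 - 40*k) + k) = 7 - (k**2 - 39*k) = 7 + (-k**2 + 39*k) = 7 - k**2 + 39*k)
-252/C(-12) + W(-2)/(-317) = -252/(7 - 1*(-12)**2 + 39*(-12)) + sqrt(12 - 2)/(-317) = -252/(7 - 1*144 - 468) + sqrt(10)*(-1/317) = -252/(7 - 144 - 468) - sqrt(10)/317 = -252/(-605) - sqrt(10)/317 = -252*(-1/605) - sqrt(10)/317 = 252/605 - sqrt(10)/317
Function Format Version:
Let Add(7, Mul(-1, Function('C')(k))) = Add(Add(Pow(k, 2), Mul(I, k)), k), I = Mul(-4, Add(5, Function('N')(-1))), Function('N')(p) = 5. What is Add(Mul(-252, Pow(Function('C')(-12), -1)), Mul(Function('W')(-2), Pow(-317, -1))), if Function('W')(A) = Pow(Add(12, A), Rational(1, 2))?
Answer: Add(Rational(252, 605), Mul(Rational(-1, 317), Pow(10, Rational(1, 2)))) ≈ 0.40655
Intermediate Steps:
I = -40 (I = Mul(-4, Add(5, 5)) = Mul(-4, 10) = -40)
Function('C')(k) = Add(7, Mul(-1, Pow(k, 2)), Mul(39, k)) (Function('C')(k) = Add(7, Mul(-1, Add(Add(Pow(k, 2), Mul(-40, k)), k))) = Add(7, Mul(-1, Add(Pow(k, 2), Mul(-39, k)))) = Add(7, Add(Mul(-1, Pow(k, 2)), Mul(39, k))) = Add(7, Mul(-1, Pow(k, 2)), Mul(39, k)))
Add(Mul(-252, Pow(Function('C')(-12), -1)), Mul(Function('W')(-2), Pow(-317, -1))) = Add(Mul(-252, Pow(Add(7, Mul(-1, Pow(-12, 2)), Mul(39, -12)), -1)), Mul(Pow(Add(12, -2), Rational(1, 2)), Pow(-317, -1))) = Add(Mul(-252, Pow(Add(7, Mul(-1, 144), -468), -1)), Mul(Pow(10, Rational(1, 2)), Rational(-1, 317))) = Add(Mul(-252, Pow(Add(7, -144, -468), -1)), Mul(Rational(-1, 317), Pow(10, Rational(1, 2)))) = Add(Mul(-252, Pow(-605, -1)), Mul(Rational(-1, 317), Pow(10, Rational(1, 2)))) = Add(Mul(-252, Rational(-1, 605)), Mul(Rational(-1, 317), Pow(10, Rational(1, 2)))) = Add(Rational(252, 605), Mul(Rational(-1, 317), Pow(10, Rational(1, 2))))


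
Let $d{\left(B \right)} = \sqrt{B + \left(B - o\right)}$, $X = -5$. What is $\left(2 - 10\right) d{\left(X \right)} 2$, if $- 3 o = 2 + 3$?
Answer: $- \frac{80 i \sqrt{3}}{3} \approx - 46.188 i$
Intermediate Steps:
$o = - \frac{5}{3}$ ($o = - \frac{2 + 3}{3} = \left(- \frac{1}{3}\right) 5 = - \frac{5}{3} \approx -1.6667$)
$d{\left(B \right)} = \sqrt{\frac{5}{3} + 2 B}$ ($d{\left(B \right)} = \sqrt{B + \left(B - - \frac{5}{3}\right)} = \sqrt{B + \left(B + \frac{5}{3}\right)} = \sqrt{B + \left(\frac{5}{3} + B\right)} = \sqrt{\frac{5}{3} + 2 B}$)
$\left(2 - 10\right) d{\left(X \right)} 2 = \left(2 - 10\right) \frac{\sqrt{15 + 18 \left(-5\right)}}{3} \cdot 2 = - 8 \frac{\sqrt{15 - 90}}{3} \cdot 2 = - 8 \frac{\sqrt{-75}}{3} \cdot 2 = - 8 \frac{5 i \sqrt{3}}{3} \cdot 2 = - \frac{40 i \sqrt{3}}{3} \cdot 2 = - \frac{80 i \sqrt{3}}{3}$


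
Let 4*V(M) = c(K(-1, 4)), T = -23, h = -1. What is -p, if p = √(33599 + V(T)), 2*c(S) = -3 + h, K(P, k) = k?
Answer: -√134394/2 ≈ -183.30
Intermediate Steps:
c(S) = -2 (c(S) = (-3 - 1)/2 = (½)*(-4) = -2)
V(M) = -½ (V(M) = (¼)*(-2) = -½)
p = √134394/2 (p = √(33599 - ½) = √(67197/2) = √134394/2 ≈ 183.30)
-p = -√134394/2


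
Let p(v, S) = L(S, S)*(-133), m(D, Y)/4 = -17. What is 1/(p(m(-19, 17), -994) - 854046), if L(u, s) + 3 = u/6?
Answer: -3/2494840 ≈ -1.2025e-6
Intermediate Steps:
m(D, Y) = -68 (m(D, Y) = 4*(-17) = -68)
L(u, s) = -3 + u/6
p(v, S) = 399 - 133*S/6 (p(v, S) = (-3 + S/6)*(-133) = 399 - 133*S/6)
1/(p(m(-19, 17), -994) - 854046) = 1/((399 - 133/6*(-994)) - 854046) = 1/((399 + 66101/3) - 854046) = 1/(67298/3 - 854046) = 1/(-2494840/3) = -3/2494840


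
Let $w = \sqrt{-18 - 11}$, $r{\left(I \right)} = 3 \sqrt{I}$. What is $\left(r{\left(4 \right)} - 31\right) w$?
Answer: $- 25 i \sqrt{29} \approx - 134.63 i$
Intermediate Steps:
$w = i \sqrt{29}$ ($w = \sqrt{-29} = i \sqrt{29} \approx 5.3852 i$)
$\left(r{\left(4 \right)} - 31\right) w = \left(3 \sqrt{4} - 31\right) i \sqrt{29} = \left(3 \cdot 2 - 31\right) i \sqrt{29} = \left(6 - 31\right) i \sqrt{29} = - 25 i \sqrt{29}$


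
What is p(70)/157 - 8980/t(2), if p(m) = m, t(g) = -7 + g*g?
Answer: 1410070/471 ≈ 2993.8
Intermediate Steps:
t(g) = -7 + g²
p(70)/157 - 8980/t(2) = 70/157 - 8980/(-7 + 2²) = 70*(1/157) - 8980/(-7 + 4) = 70/157 - 8980/(-3) = 70/157 - 8980*(-⅓) = 70/157 + 8980/3 = 1410070/471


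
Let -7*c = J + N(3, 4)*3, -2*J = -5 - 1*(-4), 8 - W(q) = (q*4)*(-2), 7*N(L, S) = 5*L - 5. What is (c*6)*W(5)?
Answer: -9648/49 ≈ -196.90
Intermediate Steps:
N(L, S) = -5/7 + 5*L/7 (N(L, S) = (5*L - 5)/7 = (-5 + 5*L)/7 = -5/7 + 5*L/7)
W(q) = 8 + 8*q (W(q) = 8 - q*4*(-2) = 8 - 4*q*(-2) = 8 - (-8)*q = 8 + 8*q)
J = ½ (J = -(-5 - 1*(-4))/2 = -(-5 + 4)/2 = -½*(-1) = ½ ≈ 0.50000)
c = -67/98 (c = -(½ + (-5/7 + (5/7)*3)*3)/7 = -(½ + (-5/7 + 15/7)*3)/7 = -(½ + (10/7)*3)/7 = -(½ + 30/7)/7 = -⅐*67/14 = -67/98 ≈ -0.68367)
(c*6)*W(5) = (-67/98*6)*(8 + 8*5) = -201*(8 + 40)/49 = -201/49*48 = -9648/49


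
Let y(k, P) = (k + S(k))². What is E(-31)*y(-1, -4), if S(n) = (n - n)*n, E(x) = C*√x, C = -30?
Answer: -30*I*√31 ≈ -167.03*I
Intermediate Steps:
E(x) = -30*√x
S(n) = 0 (S(n) = 0*n = 0)
y(k, P) = k² (y(k, P) = (k + 0)² = k²)
E(-31)*y(-1, -4) = -30*I*√31*(-1)² = -30*I*√31*1 = -30*I*√31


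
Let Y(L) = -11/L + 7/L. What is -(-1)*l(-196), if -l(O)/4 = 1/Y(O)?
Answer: -196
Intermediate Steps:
Y(L) = -4/L
l(O) = O (l(O) = -4*(-O/4) = -(-1)*O = O)
-(-1)*l(-196) = -(-1)*(-196) = -1*196 = -196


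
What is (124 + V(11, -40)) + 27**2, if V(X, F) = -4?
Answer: 849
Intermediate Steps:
(124 + V(11, -40)) + 27**2 = (124 - 4) + 27**2 = 120 + 729 = 849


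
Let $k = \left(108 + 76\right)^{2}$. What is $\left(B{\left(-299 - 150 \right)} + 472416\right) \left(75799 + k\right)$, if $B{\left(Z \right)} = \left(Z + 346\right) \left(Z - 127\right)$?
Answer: $58308388320$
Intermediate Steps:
$B{\left(Z \right)} = \left(-127 + Z\right) \left(346 + Z\right)$ ($B{\left(Z \right)} = \left(346 + Z\right) \left(-127 + Z\right) = \left(-127 + Z\right) \left(346 + Z\right)$)
$k = 33856$ ($k = 184^{2} = 33856$)
$\left(B{\left(-299 - 150 \right)} + 472416\right) \left(75799 + k\right) = \left(\left(-43942 + \left(-299 - 150\right)^{2} + 219 \left(-299 - 150\right)\right) + 472416\right) \left(75799 + 33856\right) = \left(\left(-43942 + \left(-299 - 150\right)^{2} + 219 \left(-299 - 150\right)\right) + 472416\right) 109655 = \left(\left(-43942 + \left(-449\right)^{2} + 219 \left(-449\right)\right) + 472416\right) 109655 = \left(\left(-43942 + 201601 - 98331\right) + 472416\right) 109655 = \left(59328 + 472416\right) 109655 = 531744 \cdot 109655 = 58308388320$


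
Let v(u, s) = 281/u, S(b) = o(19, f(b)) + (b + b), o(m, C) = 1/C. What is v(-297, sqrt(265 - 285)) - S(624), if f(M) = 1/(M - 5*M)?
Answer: 370375/297 ≈ 1247.1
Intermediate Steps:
f(M) = -1/(4*M) (f(M) = 1/(-4*M) = -1/(4*M))
S(b) = -2*b (S(b) = 1/(-1/(4*b)) + (b + b) = -4*b + 2*b = -2*b)
v(-297, sqrt(265 - 285)) - S(624) = 281/(-297) - (-2)*624 = 281*(-1/297) - 1*(-1248) = -281/297 + 1248 = 370375/297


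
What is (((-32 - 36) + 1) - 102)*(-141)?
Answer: 23829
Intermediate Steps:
(((-32 - 36) + 1) - 102)*(-141) = ((-68 + 1) - 102)*(-141) = (-67 - 102)*(-141) = -169*(-141) = 23829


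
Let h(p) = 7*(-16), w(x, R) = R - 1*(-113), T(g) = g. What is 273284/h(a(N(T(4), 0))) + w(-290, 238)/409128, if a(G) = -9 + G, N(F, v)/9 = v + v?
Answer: -2329335355/954632 ≈ -2440.0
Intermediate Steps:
w(x, R) = 113 + R (w(x, R) = R + 113 = 113 + R)
N(F, v) = 18*v (N(F, v) = 9*(v + v) = 9*(2*v) = 18*v)
h(p) = -112
273284/h(a(N(T(4), 0))) + w(-290, 238)/409128 = 273284/(-112) + (113 + 238)/409128 = 273284*(-1/112) + 351*(1/409128) = -68321/28 + 117/136376 = -2329335355/954632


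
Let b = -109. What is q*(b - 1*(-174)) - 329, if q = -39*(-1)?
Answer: 2206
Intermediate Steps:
q = 39
q*(b - 1*(-174)) - 329 = 39*(-109 - 1*(-174)) - 329 = 39*(-109 + 174) - 329 = 39*65 - 329 = 2535 - 329 = 2206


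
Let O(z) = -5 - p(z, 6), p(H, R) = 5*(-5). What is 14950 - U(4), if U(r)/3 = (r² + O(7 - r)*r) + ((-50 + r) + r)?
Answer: 14788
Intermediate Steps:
p(H, R) = -25
O(z) = 20 (O(z) = -5 - 1*(-25) = -5 + 25 = 20)
U(r) = -150 + 3*r² + 66*r (U(r) = 3*((r² + 20*r) + ((-50 + r) + r)) = 3*((r² + 20*r) + (-50 + 2*r)) = 3*(-50 + r² + 22*r) = -150 + 3*r² + 66*r)
14950 - U(4) = 14950 - (-150 + 3*4² + 66*4) = 14950 - (-150 + 3*16 + 264) = 14950 - (-150 + 48 + 264) = 14950 - 1*162 = 14950 - 162 = 14788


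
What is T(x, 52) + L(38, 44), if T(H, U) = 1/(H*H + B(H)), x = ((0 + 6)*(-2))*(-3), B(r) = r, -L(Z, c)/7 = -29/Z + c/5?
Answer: -7118779/126540 ≈ -56.257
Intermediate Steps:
L(Z, c) = 203/Z - 7*c/5 (L(Z, c) = -7*(-29/Z + c/5) = 203/Z - 7*c/5)
x = 36 (x = (6*(-2))*(-3) = -12*(-3) = 36)
T(H, U) = 1/(H + H**2) (T(H, U) = 1/(H*H + H) = 1/(H**2 + H) = 1/(H + H**2))
T(x, 52) + L(38, 44) = 1/(36*(1 + 36)) + (203/38 - 7/5*44) = (1/36)/37 + (203*(1/38) - 308/5) = (1/36)*(1/37) + (203/38 - 308/5) = 1/1332 - 10689/190 = -7118779/126540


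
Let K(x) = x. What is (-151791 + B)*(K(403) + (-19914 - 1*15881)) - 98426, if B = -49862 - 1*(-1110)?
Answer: 7097519430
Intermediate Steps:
B = -48752 (B = -49862 + 1110 = -48752)
(-151791 + B)*(K(403) + (-19914 - 1*15881)) - 98426 = (-151791 - 48752)*(403 + (-19914 - 1*15881)) - 98426 = -200543*(403 + (-19914 - 15881)) - 98426 = -200543*(403 - 35795) - 98426 = -200543*(-35392) - 98426 = 7097617856 - 98426 = 7097519430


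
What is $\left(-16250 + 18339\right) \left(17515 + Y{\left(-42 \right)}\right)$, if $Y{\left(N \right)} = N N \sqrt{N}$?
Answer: $36588835 + 3684996 i \sqrt{42} \approx 3.6589 \cdot 10^{7} + 2.3882 \cdot 10^{7} i$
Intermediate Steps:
$Y{\left(N \right)} = N^{\frac{5}{2}}$ ($Y{\left(N \right)} = N^{2} \sqrt{N} = N^{\frac{5}{2}}$)
$\left(-16250 + 18339\right) \left(17515 + Y{\left(-42 \right)}\right) = \left(-16250 + 18339\right) \left(17515 + \left(-42\right)^{\frac{5}{2}}\right) = 2089 \left(17515 + 1764 i \sqrt{42}\right) = 36588835 + 3684996 i \sqrt{42}$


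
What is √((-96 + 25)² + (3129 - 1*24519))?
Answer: I*√16349 ≈ 127.86*I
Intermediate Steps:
√((-96 + 25)² + (3129 - 1*24519)) = √((-71)² + (3129 - 24519)) = √(5041 - 21390) = √(-16349) = I*√16349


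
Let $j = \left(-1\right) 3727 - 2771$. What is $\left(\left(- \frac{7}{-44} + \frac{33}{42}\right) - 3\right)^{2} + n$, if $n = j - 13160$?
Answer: $- \frac{1864435823}{94864} \approx -19654.0$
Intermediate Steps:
$j = -6498$ ($j = -3727 - 2771 = -6498$)
$n = -19658$ ($n = -6498 - 13160 = -19658$)
$\left(\left(- \frac{7}{-44} + \frac{33}{42}\right) - 3\right)^{2} + n = \left(\left(- \frac{7}{-44} + \frac{33}{42}\right) - 3\right)^{2} - 19658 = \left(\left(\left(-7\right) \left(- \frac{1}{44}\right) + 33 \cdot \frac{1}{42}\right) - 3\right)^{2} - 19658 = \left(\left(\frac{7}{44} + \frac{11}{14}\right) - 3\right)^{2} - 19658 = \left(\frac{291}{308} - 3\right)^{2} - 19658 = \left(- \frac{633}{308}\right)^{2} - 19658 = \frac{400689}{94864} - 19658 = - \frac{1864435823}{94864}$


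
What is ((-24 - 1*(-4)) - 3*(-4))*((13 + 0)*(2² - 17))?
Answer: 1352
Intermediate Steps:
((-24 - 1*(-4)) - 3*(-4))*((13 + 0)*(2² - 17)) = ((-24 + 4) + 12)*(13*(4 - 17)) = (-20 + 12)*(13*(-13)) = -8*(-169) = 1352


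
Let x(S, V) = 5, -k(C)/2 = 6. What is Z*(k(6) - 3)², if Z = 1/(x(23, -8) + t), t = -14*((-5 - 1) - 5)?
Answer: 75/53 ≈ 1.4151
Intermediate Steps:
k(C) = -12 (k(C) = -2*6 = -12)
t = 154 (t = -14*(-6 - 5) = -14*(-11) = 154)
Z = 1/159 (Z = 1/(5 + 154) = 1/159 ≈ 0.0062893)
Z*(k(6) - 3)² = (-12 - 3)²/159 = (1/159)*(-15)² = (1/159)*225 = 75/53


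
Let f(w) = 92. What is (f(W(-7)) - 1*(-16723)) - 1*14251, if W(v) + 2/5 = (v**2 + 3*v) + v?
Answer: 2564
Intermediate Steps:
W(v) = -2/5 + v**2 + 4*v (W(v) = -2/5 + ((v**2 + 3*v) + v) = -2/5 + (v**2 + 4*v) = -2/5 + v**2 + 4*v)
(f(W(-7)) - 1*(-16723)) - 1*14251 = (92 - 1*(-16723)) - 1*14251 = (92 + 16723) - 14251 = 16815 - 14251 = 2564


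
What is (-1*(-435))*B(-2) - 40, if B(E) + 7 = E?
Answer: -3955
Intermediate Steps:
B(E) = -7 + E
(-1*(-435))*B(-2) - 40 = (-1*(-435))*(-7 - 2) - 40 = 435*(-9) - 40 = -3915 - 40 = -3955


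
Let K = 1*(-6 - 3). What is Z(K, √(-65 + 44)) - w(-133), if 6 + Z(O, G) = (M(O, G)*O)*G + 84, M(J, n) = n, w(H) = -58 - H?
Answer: 192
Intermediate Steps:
K = -9 (K = 1*(-9) = -9)
Z(O, G) = 78 + O*G² (Z(O, G) = -6 + ((G*O)*G + 84) = -6 + (O*G² + 84) = -6 + (84 + O*G²) = 78 + O*G²)
Z(K, √(-65 + 44)) - w(-133) = (78 - 9*(√(-65 + 44))²) - (-58 - 1*(-133)) = (78 - 9*(√(-21))²) - (-58 + 133) = (78 - 9*(I*√21)²) - 1*75 = (78 - 9*(-21)) - 75 = (78 + 189) - 75 = 267 - 75 = 192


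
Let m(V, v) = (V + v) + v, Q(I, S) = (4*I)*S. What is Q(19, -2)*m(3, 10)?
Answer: -3496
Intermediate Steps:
Q(I, S) = 4*I*S
m(V, v) = V + 2*v
Q(19, -2)*m(3, 10) = (4*19*(-2))*(3 + 2*10) = -152*(3 + 20) = -152*23 = -3496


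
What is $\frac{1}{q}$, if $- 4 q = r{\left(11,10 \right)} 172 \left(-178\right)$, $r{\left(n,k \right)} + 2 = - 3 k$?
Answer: $- \frac{1}{244928} \approx -4.0828 \cdot 10^{-6}$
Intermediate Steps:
$r{\left(n,k \right)} = -2 - 3 k$
$q = -244928$ ($q = - \frac{\left(-2 - 30\right) 172 \left(-178\right)}{4} = - \frac{\left(-32\right) 172 \left(-178\right)}{4} = - \frac{\left(-5504\right) \left(-178\right)}{4} = \left(- \frac{1}{4}\right) 979712 = -244928$)
$\frac{1}{q} = \frac{1}{-244928} = - \frac{1}{244928}$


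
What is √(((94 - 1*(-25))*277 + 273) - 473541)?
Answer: I*√440305 ≈ 663.55*I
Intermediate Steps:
√(((94 - 1*(-25))*277 + 273) - 473541) = √(((94 + 25)*277 + 273) - 473541) = √((119*277 + 273) - 473541) = √((32963 + 273) - 473541) = √(33236 - 473541) = √(-440305) = I*√440305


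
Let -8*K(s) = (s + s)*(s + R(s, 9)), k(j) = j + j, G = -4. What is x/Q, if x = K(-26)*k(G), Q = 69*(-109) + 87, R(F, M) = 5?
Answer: -26/177 ≈ -0.14689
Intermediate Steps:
k(j) = 2*j
K(s) = -s*(5 + s)/4 (K(s) = -(s + s)*(s + 5)/8 = -2*s*(5 + s)/8 = -s*(5 + s)/4)
Q = -7434 (Q = -7521 + 87 = -7434)
x = 1092 (x = (-1/4*(-26)*(5 - 26))*(2*(-4)) = -1/4*(-26)*(-21)*(-8) = -273/2*(-8) = 1092)
x/Q = 1092/(-7434) = 1092*(-1/7434) = -26/177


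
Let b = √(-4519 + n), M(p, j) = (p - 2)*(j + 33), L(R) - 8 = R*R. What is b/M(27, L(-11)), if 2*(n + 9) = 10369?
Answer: √2626/8100 ≈ 0.0063265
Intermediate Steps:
n = 10351/2 (n = -9 + (½)*10369 = -9 + 10369/2 = 10351/2 ≈ 5175.5)
L(R) = 8 + R² (L(R) = 8 + R*R = 8 + R²)
M(p, j) = (-2 + p)*(33 + j)
b = √2626/2 (b = √(-4519 + 10351/2) = √(1313/2) = √2626/2 ≈ 25.622)
b/M(27, L(-11)) = (√2626/2)/(-66 - 2*(8 + (-11)²) + 33*27 + (8 + (-11)²)*27) = (√2626/2)/(-66 - 2*(8 + 121) + 891 + (8 + 121)*27) = (√2626/2)/(-66 - 2*129 + 891 + 129*27) = (√2626/2)/(-66 - 258 + 891 + 3483) = (√2626/2)/4050 = (√2626/2)*(1/4050) = √2626/8100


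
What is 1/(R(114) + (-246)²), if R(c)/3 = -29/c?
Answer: 38/2299579 ≈ 1.6525e-5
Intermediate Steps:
R(c) = -87/c (R(c) = 3*(-29/c) = -87/c)
1/(R(114) + (-246)²) = 1/(-87/114 + (-246)²) = 1/(-87*1/114 + 60516) = 1/(-29/38 + 60516) = 1/(2299579/38) = 38/2299579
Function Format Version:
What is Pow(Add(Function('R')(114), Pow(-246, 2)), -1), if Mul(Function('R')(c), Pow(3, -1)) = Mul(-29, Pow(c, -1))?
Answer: Rational(38, 2299579) ≈ 1.6525e-5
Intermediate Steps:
Function('R')(c) = Mul(-87, Pow(c, -1)) (Function('R')(c) = Mul(3, Mul(-29, Pow(c, -1))) = Mul(-87, Pow(c, -1)))
Pow(Add(Function('R')(114), Pow(-246, 2)), -1) = Pow(Add(Mul(-87, Pow(114, -1)), Pow(-246, 2)), -1) = Pow(Add(Mul(-87, Rational(1, 114)), 60516), -1) = Pow(Add(Rational(-29, 38), 60516), -1) = Pow(Rational(2299579, 38), -1) = Rational(38, 2299579)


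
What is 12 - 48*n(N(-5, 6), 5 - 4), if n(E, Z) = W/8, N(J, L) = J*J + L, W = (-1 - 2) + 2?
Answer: 18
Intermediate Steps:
W = -1 (W = -3 + 2 = -1)
N(J, L) = L + J² (N(J, L) = J² + L = L + J²)
n(E, Z) = -⅛ (n(E, Z) = -1/8 = -1*⅛ = -⅛)
12 - 48*n(N(-5, 6), 5 - 4) = 12 - 48*(-⅛) = 12 + 6 = 18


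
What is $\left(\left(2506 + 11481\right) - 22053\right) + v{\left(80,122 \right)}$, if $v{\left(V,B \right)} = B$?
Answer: $-7944$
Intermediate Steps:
$\left(\left(2506 + 11481\right) - 22053\right) + v{\left(80,122 \right)} = \left(\left(2506 + 11481\right) - 22053\right) + 122 = \left(13987 - 22053\right) + 122 = -8066 + 122 = -7944$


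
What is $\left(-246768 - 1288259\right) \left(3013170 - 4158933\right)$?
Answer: $1758777140601$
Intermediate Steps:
$\left(-246768 - 1288259\right) \left(3013170 - 4158933\right) = \left(-1535027\right) \left(-1145763\right) = 1758777140601$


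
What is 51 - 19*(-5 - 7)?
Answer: 279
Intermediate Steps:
51 - 19*(-5 - 7) = 51 - 19*(-12) = 51 + 228 = 279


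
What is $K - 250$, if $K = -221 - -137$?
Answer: $-334$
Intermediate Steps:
$K = -84$ ($K = -221 + 137 = -84$)
$K - 250 = -84 - 250 = -334$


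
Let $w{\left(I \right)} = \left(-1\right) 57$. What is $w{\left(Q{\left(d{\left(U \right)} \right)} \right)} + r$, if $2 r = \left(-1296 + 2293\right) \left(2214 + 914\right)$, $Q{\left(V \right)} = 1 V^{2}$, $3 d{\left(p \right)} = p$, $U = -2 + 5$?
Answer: $1559251$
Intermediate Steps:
$U = 3$
$d{\left(p \right)} = \frac{p}{3}$
$Q{\left(V \right)} = V^{2}$
$w{\left(I \right)} = -57$
$r = 1559308$ ($r = \frac{\left(-1296 + 2293\right) \left(2214 + 914\right)}{2} = \frac{997 \cdot 3128}{2} = \frac{1}{2} \cdot 3118616 = 1559308$)
$w{\left(Q{\left(d{\left(U \right)} \right)} \right)} + r = -57 + 1559308 = 1559251$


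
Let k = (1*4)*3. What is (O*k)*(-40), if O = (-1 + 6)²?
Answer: -12000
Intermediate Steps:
O = 25 (O = 5² = 25)
k = 12 (k = 4*3 = 12)
(O*k)*(-40) = (25*12)*(-40) = 300*(-40) = -12000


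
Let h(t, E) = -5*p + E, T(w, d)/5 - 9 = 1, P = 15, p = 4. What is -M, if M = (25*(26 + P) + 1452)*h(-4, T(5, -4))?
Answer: -74310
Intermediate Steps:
T(w, d) = 50 (T(w, d) = 45 + 5*1 = 45 + 5 = 50)
h(t, E) = -20 + E (h(t, E) = -5*4 + E = -20 + E)
M = 74310 (M = (25*(26 + 15) + 1452)*(-20 + 50) = (25*41 + 1452)*30 = (1025 + 1452)*30 = 2477*30 = 74310)
-M = -1*74310 = -74310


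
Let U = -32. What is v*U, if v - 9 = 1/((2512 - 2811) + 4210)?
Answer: -1126400/3911 ≈ -288.01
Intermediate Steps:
v = 35200/3911 (v = 9 + 1/((2512 - 2811) + 4210) = 9 + 1/(-299 + 4210) = 9 + 1/3911 = 35200/3911 ≈ 9.0003)
v*U = (35200/3911)*(-32) = -1126400/3911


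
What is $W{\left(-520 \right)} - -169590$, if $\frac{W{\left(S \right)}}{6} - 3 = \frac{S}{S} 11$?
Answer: $169674$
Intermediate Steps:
$W{\left(S \right)} = 84$ ($W{\left(S \right)} = 18 + 6 \frac{S}{S} 11 = 18 + 6 \cdot 1 \cdot 11 = 18 + 6 \cdot 11 = 18 + 66 = 84$)
$W{\left(-520 \right)} - -169590 = 84 - -169590 = 84 + 169590 = 169674$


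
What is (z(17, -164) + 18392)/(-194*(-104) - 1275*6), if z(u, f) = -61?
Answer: 18331/12526 ≈ 1.4634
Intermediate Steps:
(z(17, -164) + 18392)/(-194*(-104) - 1275*6) = (-61 + 18392)/(-194*(-104) - 1275*6) = 18331/(20176 - 7650) = 18331/12526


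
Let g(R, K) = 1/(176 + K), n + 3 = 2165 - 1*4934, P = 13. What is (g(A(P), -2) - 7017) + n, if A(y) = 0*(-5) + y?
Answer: -1703285/174 ≈ -9789.0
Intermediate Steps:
A(y) = y (A(y) = 0 + y = y)
n = -2772 (n = -3 + (2165 - 1*4934) = -3 + (2165 - 4934) = -3 - 2769 = -2772)
(g(A(P), -2) - 7017) + n = (1/(176 - 2) - 7017) - 2772 = (1/174 - 7017) - 2772 = -1220957/174 - 2772 = -1703285/174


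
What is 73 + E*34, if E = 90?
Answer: 3133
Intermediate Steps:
73 + E*34 = 73 + 90*34 = 73 + 3060 = 3133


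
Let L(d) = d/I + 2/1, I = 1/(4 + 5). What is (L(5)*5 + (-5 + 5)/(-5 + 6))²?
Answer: 55225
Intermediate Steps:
I = ⅑ (I = 1/9 = ⅑ ≈ 0.11111)
L(d) = 2 + 9*d (L(d) = d/(⅑) + 2/1 = d*9 + 2*1 = 9*d + 2 = 2 + 9*d)
(L(5)*5 + (-5 + 5)/(-5 + 6))² = ((2 + 9*5)*5 + (-5 + 5)/(-5 + 6))² = ((2 + 45)*5 + 0/1)² = (47*5 + 0*1)² = (235 + 0)² = 235² = 55225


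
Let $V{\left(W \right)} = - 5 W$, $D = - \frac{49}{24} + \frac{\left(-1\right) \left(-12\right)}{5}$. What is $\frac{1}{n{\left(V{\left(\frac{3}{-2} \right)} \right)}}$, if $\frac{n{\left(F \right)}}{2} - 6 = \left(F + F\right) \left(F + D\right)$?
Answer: $\frac{4}{991} \approx 0.0040363$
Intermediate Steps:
$D = \frac{43}{120}$ ($D = \left(-49\right) \frac{1}{24} + 12 \cdot \frac{1}{5} = - \frac{49}{24} + \frac{12}{5} = \frac{43}{120} \approx 0.35833$)
$n{\left(F \right)} = 12 + 4 F \left(\frac{43}{120} + F\right)$ ($n{\left(F \right)} = 12 + 2 \left(F + F\right) \left(F + \frac{43}{120}\right) = 12 + 2 \cdot 2 F \left(\frac{43}{120} + F\right) = 12 + 4 F \left(\frac{43}{120} + F\right)$)
$\frac{1}{n{\left(V{\left(\frac{3}{-2} \right)} \right)}} = \frac{1}{12 + 4 \left(- 5 \frac{3}{-2}\right)^{2} + \frac{43 \left(- 5 \frac{3}{-2}\right)}{30}} = \frac{1}{12 + 4 \left(- 5 \cdot 3 \left(- \frac{1}{2}\right)\right)^{2} + \frac{43 \left(- 5 \cdot 3 \left(- \frac{1}{2}\right)\right)}{30}} = \frac{1}{12 + 4 \left(\left(-5\right) \left(- \frac{3}{2}\right)\right)^{2} + \frac{43 \left(\left(-5\right) \left(- \frac{3}{2}\right)\right)}{30}} = \frac{1}{12 + 4 \left(\frac{15}{2}\right)^{2} + \frac{43}{30} \cdot \frac{15}{2}} = \frac{1}{12 + 4 \cdot \frac{225}{4} + \frac{43}{4}} = \frac{1}{12 + 225 + \frac{43}{4}} = \frac{1}{\frac{991}{4}} = \frac{4}{991}$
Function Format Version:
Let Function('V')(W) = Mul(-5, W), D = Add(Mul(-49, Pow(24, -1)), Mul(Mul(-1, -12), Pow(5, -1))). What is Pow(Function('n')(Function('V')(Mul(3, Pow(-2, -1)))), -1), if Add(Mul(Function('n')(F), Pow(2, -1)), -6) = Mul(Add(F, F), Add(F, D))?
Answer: Rational(4, 991) ≈ 0.0040363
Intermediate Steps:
D = Rational(43, 120) (D = Add(Mul(-49, Rational(1, 24)), Mul(12, Rational(1, 5))) = Add(Rational(-49, 24), Rational(12, 5)) = Rational(43, 120) ≈ 0.35833)
Function('n')(F) = Add(12, Mul(4, F, Add(Rational(43, 120), F))) (Function('n')(F) = Add(12, Mul(2, Mul(Add(F, F), Add(F, Rational(43, 120))))) = Add(12, Mul(2, Mul(Mul(2, F), Add(Rational(43, 120), F)))) = Add(12, Mul(2, Mul(2, F, Add(Rational(43, 120), F)))) = Add(12, Mul(4, F, Add(Rational(43, 120), F))))
Pow(Function('n')(Function('V')(Mul(3, Pow(-2, -1)))), -1) = Pow(Add(12, Mul(4, Pow(Mul(-5, Mul(3, Pow(-2, -1))), 2)), Mul(Rational(43, 30), Mul(-5, Mul(3, Pow(-2, -1))))), -1) = Pow(Add(12, Mul(4, Pow(Mul(-5, Mul(3, Rational(-1, 2))), 2)), Mul(Rational(43, 30), Mul(-5, Mul(3, Rational(-1, 2))))), -1) = Pow(Add(12, Mul(4, Pow(Mul(-5, Rational(-3, 2)), 2)), Mul(Rational(43, 30), Mul(-5, Rational(-3, 2)))), -1) = Pow(Add(12, Mul(4, Pow(Rational(15, 2), 2)), Mul(Rational(43, 30), Rational(15, 2))), -1) = Pow(Add(12, Mul(4, Rational(225, 4)), Rational(43, 4)), -1) = Pow(Add(12, 225, Rational(43, 4)), -1) = Pow(Rational(991, 4), -1) = Rational(4, 991)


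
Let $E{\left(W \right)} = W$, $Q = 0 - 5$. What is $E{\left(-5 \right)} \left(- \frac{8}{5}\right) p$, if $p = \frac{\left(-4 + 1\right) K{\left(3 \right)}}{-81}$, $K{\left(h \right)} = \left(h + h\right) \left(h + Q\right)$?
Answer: $- \frac{32}{9} \approx -3.5556$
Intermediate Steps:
$Q = -5$
$K{\left(h \right)} = 2 h \left(-5 + h\right)$ ($K{\left(h \right)} = \left(h + h\right) \left(h - 5\right) = 2 h \left(-5 + h\right)$)
$p = - \frac{4}{9}$ ($p = \frac{\left(-4 + 1\right) 2 \cdot 3 \left(-5 + 3\right)}{-81} = - 3 \cdot 2 \cdot 3 \left(-2\right) \left(- \frac{1}{81}\right) = \left(-3\right) \left(-12\right) \left(- \frac{1}{81}\right) = 36 \left(- \frac{1}{81}\right) = - \frac{4}{9} \approx -0.44444$)
$E{\left(-5 \right)} \left(- \frac{8}{5}\right) p = - 5 \left(- \frac{8}{5}\right) \left(- \frac{4}{9}\right) = - 5 \left(\left(-8\right) \frac{1}{5}\right) \left(- \frac{4}{9}\right) = \left(-5\right) \left(- \frac{8}{5}\right) \left(- \frac{4}{9}\right) = 8 \left(- \frac{4}{9}\right) = - \frac{32}{9}$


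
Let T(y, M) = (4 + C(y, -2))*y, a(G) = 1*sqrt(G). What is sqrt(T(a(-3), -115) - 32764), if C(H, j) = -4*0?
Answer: 2*sqrt(-8191 + I*sqrt(3)) ≈ 0.019138 + 181.01*I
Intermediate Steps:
a(G) = sqrt(G)
C(H, j) = 0
T(y, M) = 4*y (T(y, M) = (4 + 0)*y = 4*y)
sqrt(T(a(-3), -115) - 32764) = sqrt(4*sqrt(-3) - 32764) = sqrt(4*(I*sqrt(3)) - 32764) = sqrt(4*I*sqrt(3) - 32764) = sqrt(-32764 + 4*I*sqrt(3))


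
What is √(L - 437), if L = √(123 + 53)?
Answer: √(-437 + 4*√11) ≈ 20.585*I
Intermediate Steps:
L = 4*√11 (L = √176 = 4*√11 ≈ 13.266)
√(L - 437) = √(4*√11 - 437) = √(-437 + 4*√11)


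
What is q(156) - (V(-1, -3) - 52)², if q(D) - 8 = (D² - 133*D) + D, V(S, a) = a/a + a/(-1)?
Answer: 1448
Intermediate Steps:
V(S, a) = 1 - a (V(S, a) = 1 + a*(-1) = 1 - a)
q(D) = 8 + D² - 132*D (q(D) = 8 + ((D² - 133*D) + D) = 8 + (D² - 132*D) = 8 + D² - 132*D)
q(156) - (V(-1, -3) - 52)² = (8 + 156² - 132*156) - ((1 - 1*(-3)) - 52)² = (8 + 24336 - 20592) - ((1 + 3) - 52)² = 3752 - (4 - 52)² = 3752 - 1*(-48)² = 3752 - 1*2304 = 3752 - 2304 = 1448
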